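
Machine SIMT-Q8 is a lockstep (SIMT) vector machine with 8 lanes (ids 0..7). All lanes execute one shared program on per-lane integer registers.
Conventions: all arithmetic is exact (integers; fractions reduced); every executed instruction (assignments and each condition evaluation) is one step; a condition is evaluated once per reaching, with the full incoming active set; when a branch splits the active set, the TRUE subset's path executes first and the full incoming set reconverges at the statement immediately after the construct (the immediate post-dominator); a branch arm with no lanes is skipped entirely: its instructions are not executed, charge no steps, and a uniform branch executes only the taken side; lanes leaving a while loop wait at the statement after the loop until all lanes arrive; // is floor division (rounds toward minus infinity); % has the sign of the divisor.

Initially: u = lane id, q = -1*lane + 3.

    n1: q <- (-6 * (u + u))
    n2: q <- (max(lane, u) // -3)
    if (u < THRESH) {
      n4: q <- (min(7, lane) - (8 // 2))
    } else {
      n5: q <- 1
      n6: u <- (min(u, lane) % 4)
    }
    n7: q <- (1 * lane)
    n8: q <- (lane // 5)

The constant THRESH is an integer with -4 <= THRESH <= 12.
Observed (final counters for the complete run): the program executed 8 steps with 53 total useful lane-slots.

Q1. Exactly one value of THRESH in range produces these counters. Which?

Answer: THRESH = 3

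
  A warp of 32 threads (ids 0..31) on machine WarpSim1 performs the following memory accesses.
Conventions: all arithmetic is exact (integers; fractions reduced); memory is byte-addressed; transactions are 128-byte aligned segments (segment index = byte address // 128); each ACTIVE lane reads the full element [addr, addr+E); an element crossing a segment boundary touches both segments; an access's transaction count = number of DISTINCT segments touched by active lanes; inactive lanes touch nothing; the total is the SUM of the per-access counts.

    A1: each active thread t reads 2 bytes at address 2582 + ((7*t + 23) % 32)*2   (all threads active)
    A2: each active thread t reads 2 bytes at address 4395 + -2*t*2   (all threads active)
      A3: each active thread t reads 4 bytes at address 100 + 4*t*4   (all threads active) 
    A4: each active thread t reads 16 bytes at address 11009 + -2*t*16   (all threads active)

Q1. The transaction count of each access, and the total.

A1: 1 transaction
A2: 2 transactions
A3: 5 transactions
A4: 9 transactions

Answer: 1,2,5,9; total 17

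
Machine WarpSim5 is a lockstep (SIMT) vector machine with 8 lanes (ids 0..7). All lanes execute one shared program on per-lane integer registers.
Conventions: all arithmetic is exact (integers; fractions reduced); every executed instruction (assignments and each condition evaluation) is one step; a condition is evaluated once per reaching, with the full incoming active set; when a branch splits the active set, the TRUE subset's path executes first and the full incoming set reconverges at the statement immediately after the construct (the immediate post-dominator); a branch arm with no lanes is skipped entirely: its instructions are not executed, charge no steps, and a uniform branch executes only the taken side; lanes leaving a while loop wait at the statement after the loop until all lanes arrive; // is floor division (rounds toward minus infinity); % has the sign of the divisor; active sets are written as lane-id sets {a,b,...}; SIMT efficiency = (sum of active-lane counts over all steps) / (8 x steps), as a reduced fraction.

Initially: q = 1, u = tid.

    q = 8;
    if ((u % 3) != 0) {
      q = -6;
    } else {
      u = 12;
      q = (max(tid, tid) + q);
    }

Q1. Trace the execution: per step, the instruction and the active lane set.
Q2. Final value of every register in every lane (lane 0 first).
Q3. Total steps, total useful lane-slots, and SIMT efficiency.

step 0: q <- 8                       {0,1,2,3,4,5,6,7}
step 1: eval ((u % 3) != 0)          {0,1,2,3,4,5,6,7}
step 2: q <- -6                      {1,2,4,5,7}
step 3: u <- 12                      {0,3,6}
step 4: q <- (max(tid, tid) + q)     {0,3,6}

Answer: 5 steps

q: 8,-6,-6,11,-6,-6,14,-6
u: 12,1,2,12,4,5,12,7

steps = 5; useful = 27; efficiency = 27/40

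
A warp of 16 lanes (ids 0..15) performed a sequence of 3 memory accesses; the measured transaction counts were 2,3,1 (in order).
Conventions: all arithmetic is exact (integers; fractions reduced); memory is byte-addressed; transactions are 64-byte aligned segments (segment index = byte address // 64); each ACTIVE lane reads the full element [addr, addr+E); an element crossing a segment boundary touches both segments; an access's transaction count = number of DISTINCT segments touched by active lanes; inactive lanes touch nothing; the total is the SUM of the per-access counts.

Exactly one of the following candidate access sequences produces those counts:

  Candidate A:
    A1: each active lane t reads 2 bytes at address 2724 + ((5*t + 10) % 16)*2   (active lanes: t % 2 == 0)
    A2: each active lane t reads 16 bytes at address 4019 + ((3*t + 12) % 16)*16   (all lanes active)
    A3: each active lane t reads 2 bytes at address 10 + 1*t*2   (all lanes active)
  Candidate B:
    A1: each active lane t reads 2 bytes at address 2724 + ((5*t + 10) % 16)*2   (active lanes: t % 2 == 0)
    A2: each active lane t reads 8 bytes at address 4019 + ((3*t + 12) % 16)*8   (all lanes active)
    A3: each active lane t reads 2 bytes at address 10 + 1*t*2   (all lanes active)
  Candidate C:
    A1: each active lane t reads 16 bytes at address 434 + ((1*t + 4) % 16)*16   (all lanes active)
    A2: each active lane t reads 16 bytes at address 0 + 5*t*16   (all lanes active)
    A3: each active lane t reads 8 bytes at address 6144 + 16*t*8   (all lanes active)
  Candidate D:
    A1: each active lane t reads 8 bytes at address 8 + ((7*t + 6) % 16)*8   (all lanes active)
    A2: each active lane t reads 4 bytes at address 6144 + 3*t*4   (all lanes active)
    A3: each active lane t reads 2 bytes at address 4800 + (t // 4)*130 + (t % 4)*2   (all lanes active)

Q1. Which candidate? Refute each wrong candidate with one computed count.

A: A2 gives 5 transactions, not 3
C: A1 gives 5 transactions, not 2
D: A1 gives 3 transactions, not 2
B: all counts match (2,3,1)

Answer: B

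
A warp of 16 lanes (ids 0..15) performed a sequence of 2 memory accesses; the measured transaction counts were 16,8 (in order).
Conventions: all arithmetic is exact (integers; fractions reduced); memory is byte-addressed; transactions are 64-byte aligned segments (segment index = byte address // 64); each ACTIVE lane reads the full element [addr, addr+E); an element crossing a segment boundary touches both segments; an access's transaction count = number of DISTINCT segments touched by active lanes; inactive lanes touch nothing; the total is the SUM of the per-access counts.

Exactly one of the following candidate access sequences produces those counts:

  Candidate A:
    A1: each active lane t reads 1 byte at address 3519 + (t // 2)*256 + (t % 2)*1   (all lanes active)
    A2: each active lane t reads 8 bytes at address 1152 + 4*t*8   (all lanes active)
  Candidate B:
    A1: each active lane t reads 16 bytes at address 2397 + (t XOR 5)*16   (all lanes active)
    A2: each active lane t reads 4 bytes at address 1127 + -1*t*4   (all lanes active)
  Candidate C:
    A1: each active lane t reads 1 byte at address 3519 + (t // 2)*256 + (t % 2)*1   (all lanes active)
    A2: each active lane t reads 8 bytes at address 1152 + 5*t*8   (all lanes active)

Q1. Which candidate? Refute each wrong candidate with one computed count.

B: A1 gives 5 transactions, not 16
C: A2 gives 10 transactions, not 8
A: all counts match (16,8)

Answer: A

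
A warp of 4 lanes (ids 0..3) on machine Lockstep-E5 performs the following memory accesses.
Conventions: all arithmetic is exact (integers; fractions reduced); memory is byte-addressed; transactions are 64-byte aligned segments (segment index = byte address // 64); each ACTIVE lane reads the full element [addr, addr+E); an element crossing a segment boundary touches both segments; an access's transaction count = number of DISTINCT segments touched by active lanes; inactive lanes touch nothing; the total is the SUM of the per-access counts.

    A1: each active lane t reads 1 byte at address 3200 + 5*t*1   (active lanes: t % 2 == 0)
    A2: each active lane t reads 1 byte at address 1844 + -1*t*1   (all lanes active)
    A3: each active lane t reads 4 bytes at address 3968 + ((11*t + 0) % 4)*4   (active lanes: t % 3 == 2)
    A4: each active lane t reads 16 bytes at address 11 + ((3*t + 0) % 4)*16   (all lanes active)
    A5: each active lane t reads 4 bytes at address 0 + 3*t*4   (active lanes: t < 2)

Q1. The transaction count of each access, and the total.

A1: 1 transaction
A2: 1 transaction
A3: 1 transaction
A4: 2 transactions
A5: 1 transaction

Answer: 1,1,1,2,1; total 6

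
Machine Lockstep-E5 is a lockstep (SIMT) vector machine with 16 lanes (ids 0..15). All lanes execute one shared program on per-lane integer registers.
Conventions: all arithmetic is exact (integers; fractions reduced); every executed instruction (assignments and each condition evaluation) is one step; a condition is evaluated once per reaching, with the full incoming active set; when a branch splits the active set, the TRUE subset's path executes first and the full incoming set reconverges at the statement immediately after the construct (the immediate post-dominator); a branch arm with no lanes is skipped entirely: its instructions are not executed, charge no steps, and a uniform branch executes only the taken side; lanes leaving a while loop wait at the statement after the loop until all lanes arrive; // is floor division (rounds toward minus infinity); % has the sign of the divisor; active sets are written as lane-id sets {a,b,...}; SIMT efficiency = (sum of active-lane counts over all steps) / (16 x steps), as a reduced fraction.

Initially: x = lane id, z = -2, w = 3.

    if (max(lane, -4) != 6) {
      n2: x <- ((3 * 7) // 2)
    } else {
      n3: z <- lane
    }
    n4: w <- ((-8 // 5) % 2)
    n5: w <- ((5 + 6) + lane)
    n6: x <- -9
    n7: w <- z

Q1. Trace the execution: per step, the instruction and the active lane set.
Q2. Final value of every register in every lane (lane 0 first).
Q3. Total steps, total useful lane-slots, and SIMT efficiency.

step 0: eval (max(lane, -4) != 6)    {0,1,2,3,4,5,6,7,8,9,10,11,12,13,14,15}
step 1: x <- ((3 * 7) // 2)          {0,1,2,3,4,5,7,8,9,10,11,12,13,14,15}
step 2: z <- lane                    {6}
step 3: w <- ((-8 // 5) % 2)         {0,1,2,3,4,5,6,7,8,9,10,11,12,13,14,15}
step 4: w <- ((5 + 6) + lane)        {0,1,2,3,4,5,6,7,8,9,10,11,12,13,14,15}
step 5: x <- -9                      {0,1,2,3,4,5,6,7,8,9,10,11,12,13,14,15}
step 6: w <- z                       {0,1,2,3,4,5,6,7,8,9,10,11,12,13,14,15}

Answer: 7 steps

x: -9,-9,-9,-9,-9,-9,-9,-9,-9,-9,-9,-9,-9,-9,-9,-9
z: -2,-2,-2,-2,-2,-2,6,-2,-2,-2,-2,-2,-2,-2,-2,-2
w: -2,-2,-2,-2,-2,-2,6,-2,-2,-2,-2,-2,-2,-2,-2,-2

steps = 7; useful = 96; efficiency = 96/112 = 6/7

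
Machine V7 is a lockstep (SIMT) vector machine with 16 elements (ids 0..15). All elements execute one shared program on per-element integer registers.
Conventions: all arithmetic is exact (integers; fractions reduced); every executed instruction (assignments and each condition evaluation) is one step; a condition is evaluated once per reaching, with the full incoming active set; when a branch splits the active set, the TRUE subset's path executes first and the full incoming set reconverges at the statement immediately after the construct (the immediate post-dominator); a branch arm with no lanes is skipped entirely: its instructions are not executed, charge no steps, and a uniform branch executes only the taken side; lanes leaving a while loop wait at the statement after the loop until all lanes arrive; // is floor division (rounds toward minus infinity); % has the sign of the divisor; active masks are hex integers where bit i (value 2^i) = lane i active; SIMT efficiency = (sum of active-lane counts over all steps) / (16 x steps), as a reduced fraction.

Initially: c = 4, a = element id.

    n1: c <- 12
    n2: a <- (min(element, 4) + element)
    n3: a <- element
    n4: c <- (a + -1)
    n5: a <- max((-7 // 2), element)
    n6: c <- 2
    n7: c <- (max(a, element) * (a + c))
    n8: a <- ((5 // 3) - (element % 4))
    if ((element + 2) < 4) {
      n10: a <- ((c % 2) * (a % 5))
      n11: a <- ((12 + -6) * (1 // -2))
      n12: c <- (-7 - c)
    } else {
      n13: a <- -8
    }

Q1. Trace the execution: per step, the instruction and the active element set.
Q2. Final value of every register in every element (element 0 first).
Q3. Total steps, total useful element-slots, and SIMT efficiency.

step 0: c <- 12                      0xffff
step 1: a <- (min(element, 4) + element) 0xffff
step 2: a <- element                 0xffff
step 3: c <- (a + -1)                0xffff
step 4: a <- max((-7 // 2), element) 0xffff
step 5: c <- 2                       0xffff
step 6: c <- (max(a, element) * (a + c)) 0xffff
step 7: a <- ((5 // 3) - (element % 4)) 0xffff
step 8: eval ((element + 2) < 4)     0xffff
step 9: a <- ((c % 2) * (a % 5))     0x0003
step 10: a <- ((12 + -6) * (1 // -2)) 0x0003
step 11: c <- (-7 - c)                0x0003
step 12: a <- -8                      0xfffc

Answer: 13 steps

c: -7,-10,8,15,24,35,48,63,80,99,120,143,168,195,224,255
a: -6,-6,-8,-8,-8,-8,-8,-8,-8,-8,-8,-8,-8,-8,-8,-8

steps = 13; useful = 164; efficiency = 164/208 = 41/52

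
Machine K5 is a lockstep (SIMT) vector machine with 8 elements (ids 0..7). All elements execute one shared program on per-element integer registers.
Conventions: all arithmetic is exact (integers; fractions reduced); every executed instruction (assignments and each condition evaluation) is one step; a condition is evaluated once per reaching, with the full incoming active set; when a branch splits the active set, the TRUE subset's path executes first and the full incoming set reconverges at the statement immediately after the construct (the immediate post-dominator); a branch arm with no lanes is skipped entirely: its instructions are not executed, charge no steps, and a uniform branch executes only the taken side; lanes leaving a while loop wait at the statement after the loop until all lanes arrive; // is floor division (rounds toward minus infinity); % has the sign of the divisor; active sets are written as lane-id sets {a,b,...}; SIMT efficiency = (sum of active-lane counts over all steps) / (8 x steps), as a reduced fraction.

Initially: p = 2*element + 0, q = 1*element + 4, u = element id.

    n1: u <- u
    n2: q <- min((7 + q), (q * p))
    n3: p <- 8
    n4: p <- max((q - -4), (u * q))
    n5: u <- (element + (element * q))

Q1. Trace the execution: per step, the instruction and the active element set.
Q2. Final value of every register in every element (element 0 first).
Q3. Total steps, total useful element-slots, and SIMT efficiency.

step 0: u <- u                       {0,1,2,3,4,5,6,7}
step 1: q <- min((7 + q), (q * p))   {0,1,2,3,4,5,6,7}
step 2: p <- 8                       {0,1,2,3,4,5,6,7}
step 3: p <- max((q - -4), (u * q))  {0,1,2,3,4,5,6,7}
step 4: u <- (element + (element * q)) {0,1,2,3,4,5,6,7}

Answer: 5 steps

p: 4,14,26,42,60,80,102,126
q: 0,10,13,14,15,16,17,18
u: 0,11,28,45,64,85,108,133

steps = 5; useful = 40; efficiency = 40/40 = 1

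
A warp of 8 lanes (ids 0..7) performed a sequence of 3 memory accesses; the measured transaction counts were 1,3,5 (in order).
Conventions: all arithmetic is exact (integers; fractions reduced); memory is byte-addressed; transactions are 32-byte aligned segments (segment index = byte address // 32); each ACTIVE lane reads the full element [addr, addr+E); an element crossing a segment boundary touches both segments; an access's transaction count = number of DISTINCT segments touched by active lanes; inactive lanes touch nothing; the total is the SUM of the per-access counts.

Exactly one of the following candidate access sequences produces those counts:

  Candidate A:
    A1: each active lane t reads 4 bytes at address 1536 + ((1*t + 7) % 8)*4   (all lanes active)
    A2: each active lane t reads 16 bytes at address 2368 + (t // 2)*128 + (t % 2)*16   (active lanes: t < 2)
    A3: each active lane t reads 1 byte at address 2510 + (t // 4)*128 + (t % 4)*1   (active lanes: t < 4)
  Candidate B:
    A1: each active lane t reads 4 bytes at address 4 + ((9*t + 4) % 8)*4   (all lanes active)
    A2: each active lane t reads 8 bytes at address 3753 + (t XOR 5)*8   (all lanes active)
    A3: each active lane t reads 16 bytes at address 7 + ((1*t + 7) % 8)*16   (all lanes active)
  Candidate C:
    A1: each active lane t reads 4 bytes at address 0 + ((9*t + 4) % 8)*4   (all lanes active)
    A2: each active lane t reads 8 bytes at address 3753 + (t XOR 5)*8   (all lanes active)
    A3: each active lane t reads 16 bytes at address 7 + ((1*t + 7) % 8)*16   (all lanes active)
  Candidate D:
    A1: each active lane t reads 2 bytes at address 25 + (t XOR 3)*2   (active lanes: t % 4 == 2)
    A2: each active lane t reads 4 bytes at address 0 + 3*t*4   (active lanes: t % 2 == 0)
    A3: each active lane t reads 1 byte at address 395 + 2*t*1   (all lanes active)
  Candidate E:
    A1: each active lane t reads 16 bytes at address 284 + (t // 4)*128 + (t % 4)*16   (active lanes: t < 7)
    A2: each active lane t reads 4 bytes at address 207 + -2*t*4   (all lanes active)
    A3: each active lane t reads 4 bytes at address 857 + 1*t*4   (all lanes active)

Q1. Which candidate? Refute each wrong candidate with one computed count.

A: A2 gives 1 transaction, not 3
B: A1 gives 2 transactions, not 1
D: A1 gives 2 transactions, not 1
E: A1 gives 6 transactions, not 1
C: all counts match (1,3,5)

Answer: C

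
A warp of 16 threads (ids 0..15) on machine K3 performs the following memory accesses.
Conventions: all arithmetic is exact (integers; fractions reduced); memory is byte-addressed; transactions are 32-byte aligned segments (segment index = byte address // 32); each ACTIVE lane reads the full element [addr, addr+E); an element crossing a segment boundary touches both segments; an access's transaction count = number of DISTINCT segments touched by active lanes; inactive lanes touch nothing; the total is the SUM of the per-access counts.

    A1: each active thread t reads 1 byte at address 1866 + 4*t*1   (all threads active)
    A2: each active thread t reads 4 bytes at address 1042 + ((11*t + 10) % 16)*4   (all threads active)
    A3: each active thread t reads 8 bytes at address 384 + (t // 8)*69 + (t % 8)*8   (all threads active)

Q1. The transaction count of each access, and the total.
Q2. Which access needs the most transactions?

A1: 3 transactions
A2: 3 transactions
A3: 5 transactions

Answer: 3,3,5; total 11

Answer: A3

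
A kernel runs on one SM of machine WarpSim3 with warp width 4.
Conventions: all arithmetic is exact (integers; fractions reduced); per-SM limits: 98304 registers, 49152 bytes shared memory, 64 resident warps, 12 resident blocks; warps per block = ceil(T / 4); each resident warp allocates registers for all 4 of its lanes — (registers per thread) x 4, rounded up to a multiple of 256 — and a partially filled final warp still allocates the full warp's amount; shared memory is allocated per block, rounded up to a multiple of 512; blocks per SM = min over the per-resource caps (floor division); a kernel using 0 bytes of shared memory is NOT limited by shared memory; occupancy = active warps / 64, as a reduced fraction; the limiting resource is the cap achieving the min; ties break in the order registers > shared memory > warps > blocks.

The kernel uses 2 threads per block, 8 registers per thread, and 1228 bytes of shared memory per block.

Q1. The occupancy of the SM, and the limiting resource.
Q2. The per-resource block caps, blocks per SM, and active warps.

Answer: occupancy 3/16, limited by blocks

registers: 384 blocks
shared memory: 32 blocks
warps: 64 blocks
blocks: 12 blocks

Answer: 12 blocks, 12 active warps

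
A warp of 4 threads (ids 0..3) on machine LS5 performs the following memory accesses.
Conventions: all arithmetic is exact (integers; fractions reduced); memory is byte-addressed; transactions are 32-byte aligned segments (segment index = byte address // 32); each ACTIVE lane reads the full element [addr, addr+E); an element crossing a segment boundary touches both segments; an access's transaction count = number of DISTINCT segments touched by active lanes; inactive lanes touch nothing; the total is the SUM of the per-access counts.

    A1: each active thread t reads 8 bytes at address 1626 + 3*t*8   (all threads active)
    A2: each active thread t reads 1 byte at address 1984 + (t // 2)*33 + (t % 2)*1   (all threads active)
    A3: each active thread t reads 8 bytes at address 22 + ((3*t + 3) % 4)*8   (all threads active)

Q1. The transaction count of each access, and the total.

A1: 4 transactions
A2: 2 transactions
A3: 2 transactions

Answer: 4,2,2; total 8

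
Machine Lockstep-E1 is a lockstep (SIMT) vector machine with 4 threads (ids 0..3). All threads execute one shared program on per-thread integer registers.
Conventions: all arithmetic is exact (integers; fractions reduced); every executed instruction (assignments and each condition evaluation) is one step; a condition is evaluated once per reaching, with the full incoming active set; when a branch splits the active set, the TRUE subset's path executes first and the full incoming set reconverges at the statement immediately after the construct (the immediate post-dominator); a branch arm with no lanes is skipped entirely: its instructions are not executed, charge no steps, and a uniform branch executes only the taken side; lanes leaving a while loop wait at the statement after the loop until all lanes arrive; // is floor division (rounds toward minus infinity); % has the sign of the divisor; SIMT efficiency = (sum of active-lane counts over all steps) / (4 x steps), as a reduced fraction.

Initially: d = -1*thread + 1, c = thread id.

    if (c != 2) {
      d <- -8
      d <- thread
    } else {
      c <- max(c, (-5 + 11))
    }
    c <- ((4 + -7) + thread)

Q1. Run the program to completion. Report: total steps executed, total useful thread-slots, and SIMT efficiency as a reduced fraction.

Answer: 5 steps, 15 useful, 3/4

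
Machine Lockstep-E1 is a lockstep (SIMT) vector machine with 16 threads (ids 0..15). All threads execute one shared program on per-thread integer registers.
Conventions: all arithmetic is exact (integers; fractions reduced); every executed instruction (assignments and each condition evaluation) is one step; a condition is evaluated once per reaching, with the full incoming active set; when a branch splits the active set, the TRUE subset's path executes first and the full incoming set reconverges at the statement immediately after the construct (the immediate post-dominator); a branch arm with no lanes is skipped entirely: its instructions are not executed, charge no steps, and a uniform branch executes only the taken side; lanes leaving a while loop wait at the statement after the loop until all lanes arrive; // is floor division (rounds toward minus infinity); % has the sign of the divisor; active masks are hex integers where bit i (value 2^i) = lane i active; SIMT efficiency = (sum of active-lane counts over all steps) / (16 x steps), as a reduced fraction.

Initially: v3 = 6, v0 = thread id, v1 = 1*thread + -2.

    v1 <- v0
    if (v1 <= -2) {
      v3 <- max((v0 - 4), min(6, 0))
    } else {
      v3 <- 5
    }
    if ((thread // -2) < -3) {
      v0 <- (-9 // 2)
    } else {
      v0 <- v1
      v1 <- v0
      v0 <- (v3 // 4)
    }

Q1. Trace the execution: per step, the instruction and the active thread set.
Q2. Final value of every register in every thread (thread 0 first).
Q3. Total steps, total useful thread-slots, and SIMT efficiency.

step 0: v1 <- v0                     0xffff
step 1: eval (v1 <= -2)              0xffff
step 2: v3 <- 5                      0xffff
step 3: eval ((thread // -2) < -3)   0xffff
step 4: v0 <- (-9 // 2)              0xff80
step 5: v0 <- v1                     0x007f
step 6: v1 <- v0                     0x007f
step 7: v0 <- (v3 // 4)              0x007f

Answer: 8 steps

v3: 5,5,5,5,5,5,5,5,5,5,5,5,5,5,5,5
v0: 1,1,1,1,1,1,1,-5,-5,-5,-5,-5,-5,-5,-5,-5
v1: 0,1,2,3,4,5,6,7,8,9,10,11,12,13,14,15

steps = 8; useful = 94; efficiency = 94/128 = 47/64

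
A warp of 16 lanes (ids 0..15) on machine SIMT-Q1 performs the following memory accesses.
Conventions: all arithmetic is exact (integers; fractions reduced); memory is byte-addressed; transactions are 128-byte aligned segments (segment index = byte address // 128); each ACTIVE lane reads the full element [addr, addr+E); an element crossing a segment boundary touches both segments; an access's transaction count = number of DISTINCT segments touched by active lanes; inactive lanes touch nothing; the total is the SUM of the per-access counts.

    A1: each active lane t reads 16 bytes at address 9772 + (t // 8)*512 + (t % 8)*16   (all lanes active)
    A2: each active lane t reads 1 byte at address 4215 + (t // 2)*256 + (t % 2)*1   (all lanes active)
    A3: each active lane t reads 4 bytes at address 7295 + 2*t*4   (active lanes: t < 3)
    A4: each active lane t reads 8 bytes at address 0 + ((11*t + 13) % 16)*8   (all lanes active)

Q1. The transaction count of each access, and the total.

A1: 4 transactions
A2: 8 transactions
A3: 2 transactions
A4: 1 transaction

Answer: 4,8,2,1; total 15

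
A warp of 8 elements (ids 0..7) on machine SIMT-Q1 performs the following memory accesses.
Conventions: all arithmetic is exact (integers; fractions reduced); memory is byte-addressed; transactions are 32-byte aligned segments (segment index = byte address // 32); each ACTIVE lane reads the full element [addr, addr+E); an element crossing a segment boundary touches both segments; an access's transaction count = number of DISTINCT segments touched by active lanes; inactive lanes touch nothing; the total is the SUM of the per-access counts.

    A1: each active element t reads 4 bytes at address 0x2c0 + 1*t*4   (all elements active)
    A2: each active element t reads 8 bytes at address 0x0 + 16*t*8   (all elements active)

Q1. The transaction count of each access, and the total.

A1: 1 transaction
A2: 8 transactions

Answer: 1,8; total 9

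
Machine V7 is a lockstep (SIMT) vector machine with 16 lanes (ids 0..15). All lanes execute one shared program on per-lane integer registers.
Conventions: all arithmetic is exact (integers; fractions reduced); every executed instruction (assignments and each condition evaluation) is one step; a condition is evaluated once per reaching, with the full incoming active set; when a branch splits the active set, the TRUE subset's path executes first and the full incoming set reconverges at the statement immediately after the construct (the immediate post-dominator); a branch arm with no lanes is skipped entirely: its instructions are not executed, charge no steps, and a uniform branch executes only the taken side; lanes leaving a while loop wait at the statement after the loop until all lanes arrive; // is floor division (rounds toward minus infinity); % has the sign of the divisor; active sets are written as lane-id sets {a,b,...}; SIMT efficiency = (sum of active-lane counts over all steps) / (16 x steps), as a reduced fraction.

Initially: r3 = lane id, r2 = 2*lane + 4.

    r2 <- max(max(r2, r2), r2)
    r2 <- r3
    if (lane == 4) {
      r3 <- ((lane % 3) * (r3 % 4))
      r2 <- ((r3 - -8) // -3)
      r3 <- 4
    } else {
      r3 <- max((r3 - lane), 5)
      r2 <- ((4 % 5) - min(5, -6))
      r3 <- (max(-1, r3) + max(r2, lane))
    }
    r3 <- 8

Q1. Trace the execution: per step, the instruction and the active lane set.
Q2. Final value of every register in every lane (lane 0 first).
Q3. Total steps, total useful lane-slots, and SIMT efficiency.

step 0: r2 <- max(max(r2, r2), r2)   {0,1,2,3,4,5,6,7,8,9,10,11,12,13,14,15}
step 1: r2 <- r3                     {0,1,2,3,4,5,6,7,8,9,10,11,12,13,14,15}
step 2: eval (lane == 4)             {0,1,2,3,4,5,6,7,8,9,10,11,12,13,14,15}
step 3: r3 <- ((lane % 3) * (r3 % 4)) {4}
step 4: r2 <- ((r3 - -8) // -3)      {4}
step 5: r3 <- 4                      {4}
step 6: r3 <- max((r3 - lane), 5)    {0,1,2,3,5,6,7,8,9,10,11,12,13,14,15}
step 7: r2 <- ((4 % 5) - min(5, -6)) {0,1,2,3,5,6,7,8,9,10,11,12,13,14,15}
step 8: r3 <- (max(-1, r3) + max(r2, lane)) {0,1,2,3,5,6,7,8,9,10,11,12,13,14,15}
step 9: r3 <- 8                      {0,1,2,3,4,5,6,7,8,9,10,11,12,13,14,15}

Answer: 10 steps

r3: 8,8,8,8,8,8,8,8,8,8,8,8,8,8,8,8
r2: 10,10,10,10,-3,10,10,10,10,10,10,10,10,10,10,10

steps = 10; useful = 112; efficiency = 112/160 = 7/10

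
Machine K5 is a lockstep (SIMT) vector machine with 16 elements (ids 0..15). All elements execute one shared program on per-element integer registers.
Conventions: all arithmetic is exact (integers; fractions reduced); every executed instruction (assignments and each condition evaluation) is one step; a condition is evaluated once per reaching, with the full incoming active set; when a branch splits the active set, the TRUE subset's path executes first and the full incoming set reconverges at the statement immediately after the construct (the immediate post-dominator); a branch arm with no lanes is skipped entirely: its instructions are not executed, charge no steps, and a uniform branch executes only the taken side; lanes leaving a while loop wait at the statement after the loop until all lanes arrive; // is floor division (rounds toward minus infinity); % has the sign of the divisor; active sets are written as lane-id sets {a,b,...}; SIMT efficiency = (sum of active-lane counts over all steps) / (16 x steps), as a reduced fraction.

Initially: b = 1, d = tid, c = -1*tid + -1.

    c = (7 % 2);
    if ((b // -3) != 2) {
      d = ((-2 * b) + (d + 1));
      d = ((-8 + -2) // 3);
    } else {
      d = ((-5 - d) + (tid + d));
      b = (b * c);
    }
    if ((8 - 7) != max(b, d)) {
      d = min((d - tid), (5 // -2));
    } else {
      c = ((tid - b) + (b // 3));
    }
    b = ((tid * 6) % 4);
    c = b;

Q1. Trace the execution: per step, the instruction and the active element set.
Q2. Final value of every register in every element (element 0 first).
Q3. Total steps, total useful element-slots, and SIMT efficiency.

step 0: c <- (7 % 2)                 {0,1,2,3,4,5,6,7,8,9,10,11,12,13,14,15}
step 1: eval ((b // -3) != 2)        {0,1,2,3,4,5,6,7,8,9,10,11,12,13,14,15}
step 2: d <- ((-2 * b) + (d + 1))    {0,1,2,3,4,5,6,7,8,9,10,11,12,13,14,15}
step 3: d <- ((-8 + -2) // 3)        {0,1,2,3,4,5,6,7,8,9,10,11,12,13,14,15}
step 4: eval ((8 - 7) != max(b, d))  {0,1,2,3,4,5,6,7,8,9,10,11,12,13,14,15}
step 5: c <- ((tid - b) + (b // 3))  {0,1,2,3,4,5,6,7,8,9,10,11,12,13,14,15}
step 6: b <- ((tid * 6) % 4)         {0,1,2,3,4,5,6,7,8,9,10,11,12,13,14,15}
step 7: c <- b                       {0,1,2,3,4,5,6,7,8,9,10,11,12,13,14,15}

Answer: 8 steps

b: 0,2,0,2,0,2,0,2,0,2,0,2,0,2,0,2
d: -4,-4,-4,-4,-4,-4,-4,-4,-4,-4,-4,-4,-4,-4,-4,-4
c: 0,2,0,2,0,2,0,2,0,2,0,2,0,2,0,2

steps = 8; useful = 128; efficiency = 128/128 = 1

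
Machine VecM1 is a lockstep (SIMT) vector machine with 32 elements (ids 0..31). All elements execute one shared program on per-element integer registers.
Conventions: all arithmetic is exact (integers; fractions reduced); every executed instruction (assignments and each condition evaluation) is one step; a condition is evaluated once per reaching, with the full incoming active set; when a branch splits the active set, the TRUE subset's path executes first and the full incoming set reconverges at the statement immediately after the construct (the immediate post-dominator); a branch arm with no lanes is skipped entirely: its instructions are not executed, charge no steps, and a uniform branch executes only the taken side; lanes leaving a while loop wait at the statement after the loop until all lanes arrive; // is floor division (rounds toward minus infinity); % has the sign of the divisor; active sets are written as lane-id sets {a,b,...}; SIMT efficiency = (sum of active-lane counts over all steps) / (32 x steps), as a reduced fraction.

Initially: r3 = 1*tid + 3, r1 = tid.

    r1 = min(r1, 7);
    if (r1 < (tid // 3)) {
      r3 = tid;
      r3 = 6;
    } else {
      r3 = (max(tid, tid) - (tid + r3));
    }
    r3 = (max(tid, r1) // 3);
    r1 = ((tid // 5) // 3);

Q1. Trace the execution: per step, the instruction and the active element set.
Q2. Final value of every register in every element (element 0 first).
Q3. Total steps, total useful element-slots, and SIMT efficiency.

step 0: r1 <- min(r1, 7)             {0,1,2,3,4,5,6,7,8,9,10,11,12,13,14,15,16,17,18,19,20,21,22,23,24,25,26,27,28,29,30,31}
step 1: eval (r1 < (tid // 3))       {0,1,2,3,4,5,6,7,8,9,10,11,12,13,14,15,16,17,18,19,20,21,22,23,24,25,26,27,28,29,30,31}
step 2: r3 <- tid                    {24,25,26,27,28,29,30,31}
step 3: r3 <- 6                      {24,25,26,27,28,29,30,31}
step 4: r3 <- (max(tid, tid) - (tid + r3)) {0,1,2,3,4,5,6,7,8,9,10,11,12,13,14,15,16,17,18,19,20,21,22,23}
step 5: r3 <- (max(tid, r1) // 3)    {0,1,2,3,4,5,6,7,8,9,10,11,12,13,14,15,16,17,18,19,20,21,22,23,24,25,26,27,28,29,30,31}
step 6: r1 <- ((tid // 5) // 3)      {0,1,2,3,4,5,6,7,8,9,10,11,12,13,14,15,16,17,18,19,20,21,22,23,24,25,26,27,28,29,30,31}

Answer: 7 steps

r3: 0,0,0,1,1,1,2,2,2,3,3,3,4,4,4,5,5,5,6,6,6,7,7,7,8,8,8,9,9,9,10,10
r1: 0,0,0,0,0,0,0,0,0,0,0,0,0,0,0,1,1,1,1,1,1,1,1,1,1,1,1,1,1,1,2,2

steps = 7; useful = 168; efficiency = 168/224 = 3/4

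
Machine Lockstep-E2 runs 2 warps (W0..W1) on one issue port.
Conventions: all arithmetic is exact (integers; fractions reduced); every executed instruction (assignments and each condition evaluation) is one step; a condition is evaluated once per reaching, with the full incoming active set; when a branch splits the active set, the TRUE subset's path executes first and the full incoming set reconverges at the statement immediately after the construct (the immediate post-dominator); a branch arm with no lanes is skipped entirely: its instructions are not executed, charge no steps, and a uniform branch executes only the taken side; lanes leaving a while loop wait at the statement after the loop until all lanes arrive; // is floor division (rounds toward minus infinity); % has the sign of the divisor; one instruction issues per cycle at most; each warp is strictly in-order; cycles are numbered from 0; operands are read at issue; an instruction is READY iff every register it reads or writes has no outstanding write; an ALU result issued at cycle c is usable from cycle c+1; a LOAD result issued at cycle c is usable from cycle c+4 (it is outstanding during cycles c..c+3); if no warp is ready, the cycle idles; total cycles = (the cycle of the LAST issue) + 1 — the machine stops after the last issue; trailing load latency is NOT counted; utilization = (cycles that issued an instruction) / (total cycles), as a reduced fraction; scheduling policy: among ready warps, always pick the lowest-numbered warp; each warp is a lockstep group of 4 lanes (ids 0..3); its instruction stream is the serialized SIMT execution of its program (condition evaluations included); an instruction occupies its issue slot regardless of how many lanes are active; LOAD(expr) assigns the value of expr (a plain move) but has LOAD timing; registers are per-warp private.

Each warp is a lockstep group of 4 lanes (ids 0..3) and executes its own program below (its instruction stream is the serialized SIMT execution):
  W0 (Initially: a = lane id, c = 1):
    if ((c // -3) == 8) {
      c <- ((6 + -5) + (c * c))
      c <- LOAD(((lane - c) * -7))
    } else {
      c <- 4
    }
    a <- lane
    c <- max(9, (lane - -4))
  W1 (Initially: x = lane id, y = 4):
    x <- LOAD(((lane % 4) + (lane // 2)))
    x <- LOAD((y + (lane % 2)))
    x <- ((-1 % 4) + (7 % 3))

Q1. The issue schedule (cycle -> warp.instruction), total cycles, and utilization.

cycle 0: W0.I0
cycle 1: W0.I1
cycle 2: W0.I2
cycle 3: W0.I3
cycle 4: W1.I0
cycle 5: idle
cycle 6: idle
cycle 7: idle
cycle 8: W1.I1
cycle 9: idle
cycle 10: idle
cycle 11: idle
cycle 12: W1.I2

Answer: 13 cycles, utilization 7/13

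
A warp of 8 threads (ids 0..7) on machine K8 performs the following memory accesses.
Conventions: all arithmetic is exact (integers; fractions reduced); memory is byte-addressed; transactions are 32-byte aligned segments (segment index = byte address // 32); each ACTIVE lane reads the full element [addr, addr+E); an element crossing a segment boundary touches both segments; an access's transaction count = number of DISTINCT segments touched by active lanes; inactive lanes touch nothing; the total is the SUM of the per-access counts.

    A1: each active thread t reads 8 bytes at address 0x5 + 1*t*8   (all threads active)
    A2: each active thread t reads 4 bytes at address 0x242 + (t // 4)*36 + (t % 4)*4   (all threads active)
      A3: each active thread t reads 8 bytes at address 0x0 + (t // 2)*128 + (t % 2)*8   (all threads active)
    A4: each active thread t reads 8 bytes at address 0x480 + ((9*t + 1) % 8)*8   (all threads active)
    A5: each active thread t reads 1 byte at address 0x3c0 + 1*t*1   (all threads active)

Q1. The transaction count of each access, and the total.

A1: 3 transactions
A2: 2 transactions
A3: 4 transactions
A4: 2 transactions
A5: 1 transaction

Answer: 3,2,4,2,1; total 12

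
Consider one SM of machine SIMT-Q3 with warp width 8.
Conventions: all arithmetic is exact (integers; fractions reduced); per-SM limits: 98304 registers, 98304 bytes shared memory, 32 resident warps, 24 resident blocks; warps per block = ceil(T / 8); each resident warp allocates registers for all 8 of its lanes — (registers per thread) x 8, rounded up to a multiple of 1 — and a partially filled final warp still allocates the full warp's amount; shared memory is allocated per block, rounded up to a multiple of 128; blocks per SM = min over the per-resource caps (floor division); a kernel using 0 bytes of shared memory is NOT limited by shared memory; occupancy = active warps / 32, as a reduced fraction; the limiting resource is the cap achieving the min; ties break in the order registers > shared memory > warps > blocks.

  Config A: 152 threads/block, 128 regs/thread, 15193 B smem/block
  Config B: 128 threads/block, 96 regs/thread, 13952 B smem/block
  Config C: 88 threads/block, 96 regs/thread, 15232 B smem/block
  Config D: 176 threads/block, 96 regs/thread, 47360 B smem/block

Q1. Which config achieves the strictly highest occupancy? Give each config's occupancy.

occupancies: A 19/32, B 1, C 11/16, D 11/16

Answer: B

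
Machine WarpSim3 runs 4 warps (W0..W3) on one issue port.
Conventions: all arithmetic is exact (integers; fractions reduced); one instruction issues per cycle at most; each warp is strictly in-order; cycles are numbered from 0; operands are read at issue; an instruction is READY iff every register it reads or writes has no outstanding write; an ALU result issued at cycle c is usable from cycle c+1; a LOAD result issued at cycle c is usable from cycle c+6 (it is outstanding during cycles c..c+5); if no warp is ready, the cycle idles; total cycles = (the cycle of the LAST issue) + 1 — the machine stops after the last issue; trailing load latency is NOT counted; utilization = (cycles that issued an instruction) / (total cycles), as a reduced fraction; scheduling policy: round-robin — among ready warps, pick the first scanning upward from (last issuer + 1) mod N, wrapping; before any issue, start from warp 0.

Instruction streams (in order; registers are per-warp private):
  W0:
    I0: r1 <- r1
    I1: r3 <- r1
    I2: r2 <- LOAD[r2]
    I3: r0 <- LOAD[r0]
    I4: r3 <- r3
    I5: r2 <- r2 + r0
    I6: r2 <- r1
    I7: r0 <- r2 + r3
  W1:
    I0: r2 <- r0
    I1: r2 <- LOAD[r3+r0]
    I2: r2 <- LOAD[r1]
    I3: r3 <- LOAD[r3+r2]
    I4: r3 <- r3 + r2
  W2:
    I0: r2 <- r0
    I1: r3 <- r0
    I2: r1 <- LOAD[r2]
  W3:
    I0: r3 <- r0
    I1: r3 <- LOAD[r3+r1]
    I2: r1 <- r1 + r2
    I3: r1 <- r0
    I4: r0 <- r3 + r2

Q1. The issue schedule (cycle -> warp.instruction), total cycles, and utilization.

cycle 0: W0.I0
cycle 1: W1.I0
cycle 2: W2.I0
cycle 3: W3.I0
cycle 4: W0.I1
cycle 5: W1.I1
cycle 6: W2.I1
cycle 7: W3.I1
cycle 8: W0.I2
cycle 9: W2.I2
cycle 10: W3.I2
cycle 11: W0.I3
cycle 12: W1.I2
cycle 13: W3.I3
cycle 14: W0.I4
cycle 15: W3.I4
cycle 16: idle
cycle 17: W0.I5
cycle 18: W1.I3
cycle 19: W0.I6
cycle 20: W0.I7
cycle 21: idle
cycle 22: idle
cycle 23: idle
cycle 24: W1.I4

Answer: 25 cycles, utilization 21/25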